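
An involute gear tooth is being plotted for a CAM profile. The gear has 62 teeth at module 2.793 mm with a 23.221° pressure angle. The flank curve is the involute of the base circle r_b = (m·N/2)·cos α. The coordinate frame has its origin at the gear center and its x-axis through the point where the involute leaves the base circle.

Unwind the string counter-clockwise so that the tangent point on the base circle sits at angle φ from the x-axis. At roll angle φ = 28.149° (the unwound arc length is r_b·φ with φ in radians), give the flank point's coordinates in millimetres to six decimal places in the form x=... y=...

x=88.599988 y=3.069903

pitch radius r_p = m·N/2 = 2.793·62/2 = 86.583000
base radius r_b = r_p·cos α = 86.583000·cos 23.221° = 79.568988
roll angle φ = 28.149° = 0.49129273 rad
x = r_b·(cos φ + φ·sin φ) = 79.568988·(0.88172373 + 0.49129273·0.47176611) = 88.599988
y = r_b·(sin φ − φ·cos φ) = 79.568988·(0.47176611 − 0.49129273·0.88172373) = 3.069903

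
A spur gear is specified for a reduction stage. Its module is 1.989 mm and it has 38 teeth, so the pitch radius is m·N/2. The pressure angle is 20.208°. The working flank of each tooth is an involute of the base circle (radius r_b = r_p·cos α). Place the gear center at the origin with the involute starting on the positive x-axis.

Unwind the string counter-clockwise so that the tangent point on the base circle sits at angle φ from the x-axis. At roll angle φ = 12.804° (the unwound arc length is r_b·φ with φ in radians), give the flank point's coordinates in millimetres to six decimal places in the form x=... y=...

x=36.339292 y=0.131273

pitch radius r_p = m·N/2 = 1.989·38/2 = 37.791000
base radius r_b = r_p·cos α = 37.791000·cos 20.208° = 35.464767
roll angle φ = 12.804° = 0.22347196 rad
x = r_b·(cos φ + φ·sin φ) = 35.464767·(0.97513388 + 0.22347196·0.22161658) = 36.339292
y = r_b·(sin φ − φ·cos φ) = 35.464767·(0.22161658 − 0.22347196·0.97513388) = 0.131273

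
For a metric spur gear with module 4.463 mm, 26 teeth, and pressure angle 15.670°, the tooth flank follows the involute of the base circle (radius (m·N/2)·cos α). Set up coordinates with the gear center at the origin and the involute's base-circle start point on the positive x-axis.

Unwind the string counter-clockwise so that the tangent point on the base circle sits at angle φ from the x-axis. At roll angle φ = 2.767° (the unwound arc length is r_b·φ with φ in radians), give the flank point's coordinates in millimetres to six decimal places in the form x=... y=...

pitch radius r_p = m·N/2 = 4.463·26/2 = 58.019000
base radius r_b = r_p·cos α = 58.019000·cos 15.670° = 55.862625
roll angle φ = 2.767° = 0.04829326 rad
x = r_b·(cos φ + φ·sin φ) = 55.862625·(0.99883411 + 0.04829326·0.04827449) = 55.927730
y = r_b·(sin φ − φ·cos φ) = 55.862625·(0.04827449 − 0.04829326·0.99883411) = 0.002097

x=55.927730 y=0.002097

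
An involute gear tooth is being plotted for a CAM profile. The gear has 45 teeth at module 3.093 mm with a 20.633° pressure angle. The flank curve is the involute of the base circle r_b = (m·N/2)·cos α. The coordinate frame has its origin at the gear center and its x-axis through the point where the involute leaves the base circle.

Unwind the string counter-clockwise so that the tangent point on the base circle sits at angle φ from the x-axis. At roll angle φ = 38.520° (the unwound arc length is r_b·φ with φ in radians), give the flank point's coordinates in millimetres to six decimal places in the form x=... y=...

pitch radius r_p = m·N/2 = 3.093·45/2 = 69.592500
base radius r_b = r_p·cos α = 69.592500·cos 20.633° = 65.128610
roll angle φ = 38.520° = 0.67230083 rad
x = r_b·(cos φ + φ·sin φ) = 65.128610·(0.78239081 + 0.67230083·0.62278778) = 78.225423
y = r_b·(sin φ − φ·cos φ) = 65.128610·(0.62278778 − 0.67230083·0.78239081) = 6.303524

x=78.225423 y=6.303524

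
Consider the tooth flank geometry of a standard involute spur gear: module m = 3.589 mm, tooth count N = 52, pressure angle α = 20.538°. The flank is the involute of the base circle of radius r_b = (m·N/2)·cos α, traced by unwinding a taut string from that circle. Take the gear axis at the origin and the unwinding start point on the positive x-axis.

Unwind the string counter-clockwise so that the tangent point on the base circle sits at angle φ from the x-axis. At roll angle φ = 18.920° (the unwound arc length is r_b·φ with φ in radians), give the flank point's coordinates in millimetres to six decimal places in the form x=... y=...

x=92.018084 y=1.037428

pitch radius r_p = m·N/2 = 3.589·52/2 = 93.314000
base radius r_b = r_p·cos α = 93.314000·cos 20.538° = 87.382936
roll angle φ = 18.920° = 0.33021629 rad
x = r_b·(cos φ + φ·sin φ) = 87.382936·(0.94597223 + 0.33021629·0.32424764) = 92.018084
y = r_b·(sin φ − φ·cos φ) = 87.382936·(0.32424764 − 0.33021629·0.94597223) = 1.037428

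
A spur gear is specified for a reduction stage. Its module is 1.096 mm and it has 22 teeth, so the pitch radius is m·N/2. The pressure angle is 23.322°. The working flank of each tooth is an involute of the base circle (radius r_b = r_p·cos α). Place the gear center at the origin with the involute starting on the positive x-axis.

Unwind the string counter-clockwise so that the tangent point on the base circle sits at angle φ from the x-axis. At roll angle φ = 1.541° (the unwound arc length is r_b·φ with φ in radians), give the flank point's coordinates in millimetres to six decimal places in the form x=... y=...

pitch radius r_p = m·N/2 = 1.096·22/2 = 12.056000
base radius r_b = r_p·cos α = 12.056000·cos 23.322° = 11.070958
roll angle φ = 1.541° = 0.02689552 rad
x = r_b·(cos φ + φ·sin φ) = 11.070958·(0.99963834 + 0.02689552·0.02689228) = 11.074961
y = r_b·(sin φ − φ·cos φ) = 11.070958·(0.02689228 − 0.02689552·0.99963834) = 0.000072

x=11.074961 y=0.000072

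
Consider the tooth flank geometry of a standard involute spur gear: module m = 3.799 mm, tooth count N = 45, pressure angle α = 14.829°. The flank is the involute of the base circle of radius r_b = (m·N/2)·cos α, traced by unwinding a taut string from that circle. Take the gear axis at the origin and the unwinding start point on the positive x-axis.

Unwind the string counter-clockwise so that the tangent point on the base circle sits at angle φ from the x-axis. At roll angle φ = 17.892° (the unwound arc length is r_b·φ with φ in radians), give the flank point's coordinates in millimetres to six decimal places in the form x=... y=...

pitch radius r_p = m·N/2 = 3.799·45/2 = 85.477500
base radius r_b = r_p·cos α = 85.477500·cos 14.829° = 82.630584
roll angle φ = 17.892° = 0.31227431 rad
x = r_b·(cos φ + φ·sin φ) = 82.630584·(0.95163731 + 0.31227431·0.30722375) = 86.561767
y = r_b·(sin φ − φ·cos φ) = 82.630584·(0.30722375 − 0.31227431·0.95163731) = 0.830591

x=86.561767 y=0.830591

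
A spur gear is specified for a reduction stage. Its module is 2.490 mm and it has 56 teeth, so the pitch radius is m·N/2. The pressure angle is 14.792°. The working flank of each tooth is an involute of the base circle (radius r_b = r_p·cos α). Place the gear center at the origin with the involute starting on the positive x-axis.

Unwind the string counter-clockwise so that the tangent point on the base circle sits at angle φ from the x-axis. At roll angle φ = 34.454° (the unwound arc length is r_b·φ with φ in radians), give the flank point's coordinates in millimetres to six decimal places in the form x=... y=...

x=78.517337 y=4.711553

pitch radius r_p = m·N/2 = 2.490·56/2 = 69.720000
base radius r_b = r_p·cos α = 69.720000·cos 14.792° = 67.409413
roll angle φ = 34.454° = 0.60133574 rad
x = r_b·(cos φ + φ·sin φ) = 67.409413·(0.82458066 + 0.60133574·0.56574440) = 78.517337
y = r_b·(sin φ − φ·cos φ) = 67.409413·(0.56574440 − 0.60133574·0.82458066) = 4.711553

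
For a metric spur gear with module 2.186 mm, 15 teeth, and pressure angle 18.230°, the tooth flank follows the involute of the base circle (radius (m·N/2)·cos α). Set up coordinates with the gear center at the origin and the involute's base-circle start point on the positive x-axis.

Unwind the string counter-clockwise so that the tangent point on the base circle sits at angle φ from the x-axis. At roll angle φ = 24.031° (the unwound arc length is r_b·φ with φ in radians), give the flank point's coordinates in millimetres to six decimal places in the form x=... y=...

x=16.882128 y=0.376283

pitch radius r_p = m·N/2 = 2.186·15/2 = 16.395000
base radius r_b = r_p·cos α = 16.395000·cos 18.230° = 15.572108
roll angle φ = 24.031° = 0.41942007 rad
x = r_b·(cos φ + φ·sin φ) = 15.572108·(0.91332526 + 0.41942007·0.40723086) = 16.882128
y = r_b·(sin φ − φ·cos φ) = 15.572108·(0.40723086 − 0.41942007·0.91332526) = 0.376283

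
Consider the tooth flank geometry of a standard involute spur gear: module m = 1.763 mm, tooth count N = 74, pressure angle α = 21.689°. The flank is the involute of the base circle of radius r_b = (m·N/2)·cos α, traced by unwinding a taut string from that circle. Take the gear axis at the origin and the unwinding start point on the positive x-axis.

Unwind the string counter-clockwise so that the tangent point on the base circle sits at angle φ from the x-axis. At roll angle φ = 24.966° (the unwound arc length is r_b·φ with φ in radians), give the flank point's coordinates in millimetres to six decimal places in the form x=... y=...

pitch radius r_p = m·N/2 = 1.763·74/2 = 65.231000
base radius r_b = r_p·cos α = 65.231000·cos 21.689° = 60.612876
roll angle φ = 24.966° = 0.43573890 rad
x = r_b·(cos φ + φ·sin φ) = 60.612876·(0.90655841 + 0.43573890·0.42208037) = 66.096841
y = r_b·(sin φ − φ·cos φ) = 60.612876·(0.42208037 − 0.43573890·0.90655841) = 1.640039

x=66.096841 y=1.640039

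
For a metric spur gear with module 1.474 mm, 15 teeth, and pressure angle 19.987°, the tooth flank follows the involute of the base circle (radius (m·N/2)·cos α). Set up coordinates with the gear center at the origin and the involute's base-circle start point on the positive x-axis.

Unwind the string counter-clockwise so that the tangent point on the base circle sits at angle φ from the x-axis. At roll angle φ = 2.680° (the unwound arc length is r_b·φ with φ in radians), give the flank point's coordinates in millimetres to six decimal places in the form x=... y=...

pitch radius r_p = m·N/2 = 1.474·15/2 = 11.055000
base radius r_b = r_p·cos α = 11.055000·cos 19.987° = 10.389160
roll angle φ = 2.680° = 0.04677482 rad
x = r_b·(cos φ + φ·sin φ) = 10.389160·(0.99890626 + 0.04677482·0.04675777) = 10.400518
y = r_b·(sin φ − φ·cos φ) = 10.389160·(0.04675777 − 0.04677482·0.99890626) = 0.000354

x=10.400518 y=0.000354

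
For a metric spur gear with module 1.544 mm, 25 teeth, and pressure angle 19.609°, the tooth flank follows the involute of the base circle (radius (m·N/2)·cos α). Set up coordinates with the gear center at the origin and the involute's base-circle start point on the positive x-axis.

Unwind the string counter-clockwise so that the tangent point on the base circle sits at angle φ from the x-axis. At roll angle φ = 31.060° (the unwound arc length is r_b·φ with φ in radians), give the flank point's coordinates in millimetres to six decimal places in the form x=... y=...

x=20.659005 y=0.937365

pitch radius r_p = m·N/2 = 1.544·25/2 = 19.300000
base radius r_b = r_p·cos α = 19.300000·cos 19.609° = 18.180692
roll angle φ = 31.060° = 0.54209927 rad
x = r_b·(cos φ + φ·sin φ) = 18.180692·(0.85662748 + 0.54209927·0.51593542) = 20.659005
y = r_b·(sin φ − φ·cos φ) = 18.180692·(0.51593542 − 0.54209927·0.85662748) = 0.937365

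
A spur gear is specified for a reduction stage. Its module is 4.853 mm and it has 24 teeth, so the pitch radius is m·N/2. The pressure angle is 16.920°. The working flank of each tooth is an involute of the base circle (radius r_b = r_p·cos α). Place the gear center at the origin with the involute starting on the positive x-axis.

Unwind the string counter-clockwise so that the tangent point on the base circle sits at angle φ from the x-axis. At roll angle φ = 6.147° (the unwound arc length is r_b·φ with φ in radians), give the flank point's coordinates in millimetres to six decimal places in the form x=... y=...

x=56.034806 y=0.022907

pitch radius r_p = m·N/2 = 4.853·24/2 = 58.236000
base radius r_b = r_p·cos α = 58.236000·cos 16.920° = 55.715083
roll angle φ = 6.147° = 0.10728539 rad
x = r_b·(cos φ + φ·sin φ) = 55.715083·(0.99425044 + 0.10728539·0.10707970) = 56.034806
y = r_b·(sin φ − φ·cos φ) = 55.715083·(0.10707970 − 0.10728539·0.99425044) = 0.022907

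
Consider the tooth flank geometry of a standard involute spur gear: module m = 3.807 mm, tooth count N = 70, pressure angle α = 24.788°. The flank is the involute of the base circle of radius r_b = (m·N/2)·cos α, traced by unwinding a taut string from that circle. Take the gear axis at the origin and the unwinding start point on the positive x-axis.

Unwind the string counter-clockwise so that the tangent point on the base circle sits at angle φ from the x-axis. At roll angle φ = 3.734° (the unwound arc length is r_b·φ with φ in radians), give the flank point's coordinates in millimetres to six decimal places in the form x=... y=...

x=121.225129 y=0.011156

pitch radius r_p = m·N/2 = 3.807·70/2 = 133.245000
base radius r_b = r_p·cos α = 133.245000·cos 24.788° = 120.968513
roll angle φ = 3.734° = 0.06517059 rad
x = r_b·(cos φ + φ·sin φ) = 120.968513·(0.99787715 + 0.06517059·0.06512447) = 121.225129
y = r_b·(sin φ − φ·cos φ) = 120.968513·(0.06512447 − 0.06517059·0.99787715) = 0.011156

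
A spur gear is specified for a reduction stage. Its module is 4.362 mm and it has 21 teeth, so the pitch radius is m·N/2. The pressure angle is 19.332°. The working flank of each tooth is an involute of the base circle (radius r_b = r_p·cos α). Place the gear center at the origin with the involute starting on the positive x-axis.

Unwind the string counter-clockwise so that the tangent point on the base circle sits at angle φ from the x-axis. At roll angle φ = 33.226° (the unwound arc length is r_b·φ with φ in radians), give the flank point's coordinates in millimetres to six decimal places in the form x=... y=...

pitch radius r_p = m·N/2 = 4.362·21/2 = 45.801000
base radius r_b = r_p·cos α = 45.801000·cos 19.332° = 43.218566
roll angle φ = 33.226° = 0.57990310 rad
x = r_b·(cos φ + φ·sin φ) = 43.218566·(0.83651575 + 0.57990310·0.54794288) = 49.885874
y = r_b·(sin φ − φ·cos φ) = 43.218566·(0.54794288 − 0.57990310·0.83651575) = 2.716062

x=49.885874 y=2.716062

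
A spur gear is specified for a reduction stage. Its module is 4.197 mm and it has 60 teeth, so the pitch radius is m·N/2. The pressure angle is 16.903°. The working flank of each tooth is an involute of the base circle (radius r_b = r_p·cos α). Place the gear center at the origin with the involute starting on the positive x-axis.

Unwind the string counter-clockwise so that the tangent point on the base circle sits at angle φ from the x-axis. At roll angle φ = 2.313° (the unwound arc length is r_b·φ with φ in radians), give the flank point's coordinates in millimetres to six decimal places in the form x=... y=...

x=120.568607 y=0.002641

pitch radius r_p = m·N/2 = 4.197·60/2 = 125.910000
base radius r_b = r_p·cos α = 125.910000·cos 16.903° = 120.470482
roll angle φ = 2.313° = 0.04036947 rad
x = r_b·(cos φ + φ·sin φ) = 120.470482·(0.99918526 + 0.04036947·0.04035850) = 120.568607
y = r_b·(sin φ − φ·cos φ) = 120.470482·(0.04035850 − 0.04036947·0.99918526) = 0.002641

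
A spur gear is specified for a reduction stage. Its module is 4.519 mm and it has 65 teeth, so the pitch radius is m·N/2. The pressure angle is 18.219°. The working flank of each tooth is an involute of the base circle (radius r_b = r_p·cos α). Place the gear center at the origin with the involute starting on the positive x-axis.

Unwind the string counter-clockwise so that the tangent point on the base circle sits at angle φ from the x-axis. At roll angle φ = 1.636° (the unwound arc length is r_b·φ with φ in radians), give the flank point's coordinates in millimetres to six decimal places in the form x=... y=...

pitch radius r_p = m·N/2 = 4.519·65/2 = 146.867500
base radius r_b = r_p·cos α = 146.867500·cos 18.219° = 139.504801
roll angle φ = 1.636° = 0.02855359 rad
x = r_b·(cos φ + φ·sin φ) = 139.504801·(0.99959237 + 0.02855359·0.02854971) = 139.561659
y = r_b·(sin φ − φ·cos φ) = 139.504801·(0.02854971 − 0.02855359·0.99959237) = 0.001082

x=139.561659 y=0.001082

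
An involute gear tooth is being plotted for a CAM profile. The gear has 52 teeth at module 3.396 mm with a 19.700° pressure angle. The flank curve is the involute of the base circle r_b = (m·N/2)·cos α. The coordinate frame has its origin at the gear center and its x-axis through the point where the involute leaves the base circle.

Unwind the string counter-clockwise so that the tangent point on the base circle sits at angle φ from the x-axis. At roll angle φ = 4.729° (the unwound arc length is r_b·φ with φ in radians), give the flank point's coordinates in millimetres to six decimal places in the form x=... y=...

x=83.410748 y=0.015569

pitch radius r_p = m·N/2 = 3.396·52/2 = 88.296000
base radius r_b = r_p·cos α = 88.296000·cos 19.700° = 83.128083
roll angle φ = 4.729° = 0.08253662 rad
x = r_b·(cos φ + φ·sin φ) = 83.128083·(0.99659579 + 0.08253662·0.08244294) = 83.410748
y = r_b·(sin φ − φ·cos φ) = 83.128083·(0.08244294 − 0.08253662·0.99659579) = 0.015569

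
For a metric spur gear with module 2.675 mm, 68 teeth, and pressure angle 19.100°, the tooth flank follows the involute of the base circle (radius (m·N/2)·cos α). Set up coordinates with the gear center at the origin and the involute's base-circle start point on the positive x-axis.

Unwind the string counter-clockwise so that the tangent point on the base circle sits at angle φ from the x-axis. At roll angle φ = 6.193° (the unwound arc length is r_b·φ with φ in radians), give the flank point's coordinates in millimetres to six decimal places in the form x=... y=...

x=86.443678 y=0.036134

pitch radius r_p = m·N/2 = 2.675·68/2 = 90.950000
base radius r_b = r_p·cos α = 90.950000·cos 19.100° = 85.943104
roll angle φ = 6.193° = 0.10808824 rad
x = r_b·(cos φ + φ·sin φ) = 85.943104·(0.99416415 + 0.10808824·0.10787790) = 86.443678
y = r_b·(sin φ − φ·cos φ) = 85.943104·(0.10787790 − 0.10808824·0.99416415) = 0.036134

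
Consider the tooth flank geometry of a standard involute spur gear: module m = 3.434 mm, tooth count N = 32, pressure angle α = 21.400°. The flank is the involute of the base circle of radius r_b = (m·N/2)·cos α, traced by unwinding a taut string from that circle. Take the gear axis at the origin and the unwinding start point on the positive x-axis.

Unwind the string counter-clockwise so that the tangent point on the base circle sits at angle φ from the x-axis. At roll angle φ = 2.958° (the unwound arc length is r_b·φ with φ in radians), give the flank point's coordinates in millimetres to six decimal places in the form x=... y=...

pitch radius r_p = m·N/2 = 3.434·32/2 = 54.944000
base radius r_b = r_p·cos α = 54.944000·cos 21.400° = 51.155931
roll angle φ = 2.958° = 0.05162684 rad
x = r_b·(cos φ + φ·sin φ) = 51.155931·(0.99866763 + 0.05162684·0.05160391) = 51.224059
y = r_b·(sin φ − φ·cos φ) = 51.155931·(0.05160391 − 0.05162684·0.99866763) = 0.002346

x=51.224059 y=0.002346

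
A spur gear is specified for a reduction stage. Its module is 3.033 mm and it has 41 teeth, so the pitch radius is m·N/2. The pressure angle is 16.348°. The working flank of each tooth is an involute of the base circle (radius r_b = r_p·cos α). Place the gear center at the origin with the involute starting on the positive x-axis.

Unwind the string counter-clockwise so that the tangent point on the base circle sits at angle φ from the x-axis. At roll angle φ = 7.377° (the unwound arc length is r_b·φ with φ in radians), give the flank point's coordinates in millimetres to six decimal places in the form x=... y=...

pitch radius r_p = m·N/2 = 3.033·41/2 = 62.176500
base radius r_b = r_p·cos α = 62.176500·cos 16.348° = 59.662693
roll angle φ = 7.377° = 0.12875294 rad
x = r_b·(cos φ + φ·sin φ) = 59.662693·(0.99172278 + 0.12875294·0.12839750) = 60.155169
y = r_b·(sin φ − φ·cos φ) = 59.662693·(0.12839750 − 0.12875294·0.99172278) = 0.042377

x=60.155169 y=0.042377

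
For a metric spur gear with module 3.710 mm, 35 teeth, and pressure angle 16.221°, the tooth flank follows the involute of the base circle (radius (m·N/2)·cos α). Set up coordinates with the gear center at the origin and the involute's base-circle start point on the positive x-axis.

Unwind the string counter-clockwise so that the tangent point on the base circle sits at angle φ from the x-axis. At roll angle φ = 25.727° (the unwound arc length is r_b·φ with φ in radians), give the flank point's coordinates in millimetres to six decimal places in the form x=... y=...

x=68.311713 y=1.843599

pitch radius r_p = m·N/2 = 3.710·35/2 = 64.925000
base radius r_b = r_p·cos α = 64.925000·cos 16.221° = 62.340424
roll angle φ = 25.727° = 0.44902086 rad
x = r_b·(cos φ + φ·sin φ) = 62.340424·(0.90087256 + 0.44902086·0.43408366) = 68.311713
y = r_b·(sin φ − φ·cos φ) = 62.340424·(0.43408366 − 0.44902086·0.90087256) = 1.843599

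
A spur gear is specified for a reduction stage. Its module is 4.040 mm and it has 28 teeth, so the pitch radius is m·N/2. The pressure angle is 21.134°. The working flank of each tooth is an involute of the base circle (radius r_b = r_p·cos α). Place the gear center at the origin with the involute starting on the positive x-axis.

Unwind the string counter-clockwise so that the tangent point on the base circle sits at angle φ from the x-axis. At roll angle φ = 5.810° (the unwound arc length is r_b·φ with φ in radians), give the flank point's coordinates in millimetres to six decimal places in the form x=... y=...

pitch radius r_p = m·N/2 = 4.040·28/2 = 56.560000
base radius r_b = r_p·cos α = 56.560000·cos 21.134° = 52.755760
roll angle φ = 5.810° = 0.10140363 rad
x = r_b·(cos φ + φ·sin φ) = 52.755760·(0.99486306 + 0.10140363·0.10122994) = 53.026299
y = r_b·(sin φ − φ·cos φ) = 52.755760·(0.10122994 − 0.10140363·0.99486306) = 0.018317

x=53.026299 y=0.018317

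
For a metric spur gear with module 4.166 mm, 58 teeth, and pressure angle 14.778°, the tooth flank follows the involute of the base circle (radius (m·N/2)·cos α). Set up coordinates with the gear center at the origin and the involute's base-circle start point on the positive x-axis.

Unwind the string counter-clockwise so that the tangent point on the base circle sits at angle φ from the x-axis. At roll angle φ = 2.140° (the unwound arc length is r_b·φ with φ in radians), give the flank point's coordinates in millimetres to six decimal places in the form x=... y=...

pitch radius r_p = m·N/2 = 4.166·58/2 = 120.814000
base radius r_b = r_p·cos α = 120.814000·cos 14.778° = 116.817642
roll angle φ = 2.140° = 0.03735005 rad
x = r_b·(cos φ + φ·sin φ) = 116.817642·(0.99930257 + 0.03735005·0.03734136) = 116.899096
y = r_b·(sin φ − φ·cos φ) = 116.817642·(0.03734136 − 0.03735005·0.99930257) = 0.002029

x=116.899096 y=0.002029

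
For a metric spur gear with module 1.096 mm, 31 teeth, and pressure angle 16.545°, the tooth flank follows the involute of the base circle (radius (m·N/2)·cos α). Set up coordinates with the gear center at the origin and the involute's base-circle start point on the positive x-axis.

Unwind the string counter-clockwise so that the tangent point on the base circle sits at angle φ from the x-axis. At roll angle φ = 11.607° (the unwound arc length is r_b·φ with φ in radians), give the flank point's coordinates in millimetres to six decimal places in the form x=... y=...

pitch radius r_p = m·N/2 = 1.096·31/2 = 16.988000
base radius r_b = r_p·cos α = 16.988000·cos 16.545° = 16.284635
roll angle φ = 11.607° = 0.20258037 rad
x = r_b·(cos φ + φ·sin φ) = 16.284635·(0.97955068 + 0.20258037·0.20119760) = 16.615366
y = r_b·(sin φ − φ·cos φ) = 16.284635·(0.20119760 − 0.20258037·0.97955068) = 0.044943

x=16.615366 y=0.044943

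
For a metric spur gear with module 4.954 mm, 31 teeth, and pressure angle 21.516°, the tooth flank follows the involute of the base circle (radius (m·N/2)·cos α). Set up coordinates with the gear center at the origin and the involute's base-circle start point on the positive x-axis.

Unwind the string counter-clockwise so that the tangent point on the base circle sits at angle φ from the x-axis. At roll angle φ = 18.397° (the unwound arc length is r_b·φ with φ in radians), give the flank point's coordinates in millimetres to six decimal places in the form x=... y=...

x=75.024189 y=0.780163

pitch radius r_p = m·N/2 = 4.954·31/2 = 76.787000
base radius r_b = r_p·cos α = 76.787000·cos 21.516° = 71.436112
roll angle φ = 18.397° = 0.32108822 rad
x = r_b·(cos φ + φ·sin φ) = 71.436112·(0.94889254 + 0.32108822·0.31559935) = 75.024189
y = r_b·(sin φ − φ·cos φ) = 71.436112·(0.31559935 − 0.32108822·0.94889254) = 0.780163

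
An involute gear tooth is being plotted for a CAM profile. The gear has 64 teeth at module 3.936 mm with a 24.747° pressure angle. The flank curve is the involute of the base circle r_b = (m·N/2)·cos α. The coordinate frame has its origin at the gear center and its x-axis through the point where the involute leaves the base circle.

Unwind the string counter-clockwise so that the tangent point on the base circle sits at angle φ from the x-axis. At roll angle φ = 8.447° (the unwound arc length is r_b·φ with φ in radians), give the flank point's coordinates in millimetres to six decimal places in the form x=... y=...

x=115.621545 y=0.121911

pitch radius r_p = m·N/2 = 3.936·64/2 = 125.952000
base radius r_b = r_p·cos α = 125.952000·cos 24.747° = 114.385210
roll angle φ = 8.447° = 0.14742796 rad
x = r_b·(cos φ + φ·sin φ) = 114.385210·(0.98915217 + 0.14742796·0.14689448) = 115.621545
y = r_b·(sin φ − φ·cos φ) = 114.385210·(0.14689448 − 0.14742796·0.98915217) = 0.121911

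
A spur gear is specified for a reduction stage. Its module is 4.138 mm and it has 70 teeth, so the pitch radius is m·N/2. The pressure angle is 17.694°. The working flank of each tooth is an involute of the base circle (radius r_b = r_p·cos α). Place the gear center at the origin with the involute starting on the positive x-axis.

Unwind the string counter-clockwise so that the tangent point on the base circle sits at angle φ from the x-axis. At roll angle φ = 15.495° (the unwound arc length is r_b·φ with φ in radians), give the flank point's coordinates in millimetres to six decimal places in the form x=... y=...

x=142.932368 y=0.903062

pitch radius r_p = m·N/2 = 4.138·70/2 = 144.830000
base radius r_b = r_p·cos α = 144.830000·cos 17.694° = 137.978573
roll angle φ = 15.495° = 0.27043877 rad
x = r_b·(cos φ + φ·sin φ) = 137.978573·(0.96365377 + 0.27043877·0.26715428) = 142.932368
y = r_b·(sin φ − φ·cos φ) = 137.978573·(0.26715428 − 0.27043877·0.96365377) = 0.903062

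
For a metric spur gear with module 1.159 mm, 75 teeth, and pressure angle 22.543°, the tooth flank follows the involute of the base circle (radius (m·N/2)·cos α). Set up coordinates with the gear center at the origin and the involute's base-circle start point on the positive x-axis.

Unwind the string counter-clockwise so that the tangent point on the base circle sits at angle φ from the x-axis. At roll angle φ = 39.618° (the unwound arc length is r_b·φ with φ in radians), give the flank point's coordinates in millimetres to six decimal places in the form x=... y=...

pitch radius r_p = m·N/2 = 1.159·75/2 = 43.462500
base radius r_b = r_p·cos α = 43.462500·cos 22.543° = 40.141620
roll angle φ = 39.618° = 0.69146454 rad
x = r_b·(cos φ + φ·sin φ) = 40.141620·(0.77031295 + 0.69146454·0.63766602) = 48.620992
y = r_b·(sin φ − φ·cos φ) = 40.141620·(0.63766602 − 0.69146454·0.77031295) = 4.215750

x=48.620992 y=4.215750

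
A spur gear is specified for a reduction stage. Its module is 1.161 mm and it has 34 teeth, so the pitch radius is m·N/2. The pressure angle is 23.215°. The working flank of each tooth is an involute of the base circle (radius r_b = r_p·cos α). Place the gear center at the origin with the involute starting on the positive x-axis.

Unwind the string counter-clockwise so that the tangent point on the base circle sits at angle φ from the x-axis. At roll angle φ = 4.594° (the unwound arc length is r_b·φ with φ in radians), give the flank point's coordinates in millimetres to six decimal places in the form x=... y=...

x=18.197151 y=0.003115

pitch radius r_p = m·N/2 = 1.161·34/2 = 19.737000
base radius r_b = r_p·cos α = 19.737000·cos 23.215° = 18.138938
roll angle φ = 4.594° = 0.08018043 rad
x = r_b·(cos φ + φ·sin φ) = 18.138938·(0.99678727 + 0.08018043·0.08009454) = 18.197151
y = r_b·(sin φ − φ·cos φ) = 18.138938·(0.08009454 − 0.08018043·0.99678727) = 0.003115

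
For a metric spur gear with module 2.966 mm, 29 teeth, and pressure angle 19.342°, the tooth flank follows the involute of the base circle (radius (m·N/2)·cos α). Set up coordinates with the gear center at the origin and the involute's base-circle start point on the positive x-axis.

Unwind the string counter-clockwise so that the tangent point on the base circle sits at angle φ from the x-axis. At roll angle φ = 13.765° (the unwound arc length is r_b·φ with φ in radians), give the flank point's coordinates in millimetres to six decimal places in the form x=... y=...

x=41.733849 y=0.186483

pitch radius r_p = m·N/2 = 2.966·29/2 = 43.007000
base radius r_b = r_p·cos α = 43.007000·cos 19.342° = 40.579617
roll angle φ = 13.765° = 0.24024457 rad
x = r_b·(cos φ + φ·sin φ) = 40.579617·(0.97127981 + 0.24024457·0.23794018) = 41.733849
y = r_b·(sin φ − φ·cos φ) = 40.579617·(0.23794018 − 0.24024457·0.97127981) = 0.186483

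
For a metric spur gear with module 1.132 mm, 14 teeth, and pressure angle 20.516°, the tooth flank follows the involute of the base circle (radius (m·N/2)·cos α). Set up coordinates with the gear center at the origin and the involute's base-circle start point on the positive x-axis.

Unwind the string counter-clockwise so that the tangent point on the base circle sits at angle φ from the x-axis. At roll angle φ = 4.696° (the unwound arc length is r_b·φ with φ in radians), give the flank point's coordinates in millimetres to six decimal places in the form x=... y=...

pitch radius r_p = m·N/2 = 1.132·14/2 = 7.924000
base radius r_b = r_p·cos α = 7.924000·cos 20.516° = 7.421415
roll angle φ = 4.696° = 0.08196066 rad
x = r_b·(cos φ + φ·sin φ) = 7.421415·(0.99664310 + 0.08196066·0.08186893) = 7.446300
y = r_b·(sin φ − φ·cos φ) = 7.421415·(0.08186893 − 0.08196066·0.99664310) = 0.001361

x=7.446300 y=0.001361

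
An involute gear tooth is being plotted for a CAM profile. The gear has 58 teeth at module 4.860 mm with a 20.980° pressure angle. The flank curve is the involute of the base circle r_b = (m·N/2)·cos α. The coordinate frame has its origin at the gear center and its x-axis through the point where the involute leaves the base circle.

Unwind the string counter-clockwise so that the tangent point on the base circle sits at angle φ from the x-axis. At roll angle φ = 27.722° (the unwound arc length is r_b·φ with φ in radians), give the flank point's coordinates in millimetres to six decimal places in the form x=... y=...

pitch radius r_p = m·N/2 = 4.860·58/2 = 140.940000
base radius r_b = r_p·cos α = 140.940000·cos 20.980° = 131.596448
roll angle φ = 27.722° = 0.48384018 rad
x = r_b·(cos φ + φ·sin φ) = 131.596448·(0.88521507 + 0.48384018·0.46518198) = 146.110063
y = r_b·(sin φ − φ·cos φ) = 131.596448·(0.46518198 − 0.48384018·0.88521507) = 4.853193

x=146.110063 y=4.853193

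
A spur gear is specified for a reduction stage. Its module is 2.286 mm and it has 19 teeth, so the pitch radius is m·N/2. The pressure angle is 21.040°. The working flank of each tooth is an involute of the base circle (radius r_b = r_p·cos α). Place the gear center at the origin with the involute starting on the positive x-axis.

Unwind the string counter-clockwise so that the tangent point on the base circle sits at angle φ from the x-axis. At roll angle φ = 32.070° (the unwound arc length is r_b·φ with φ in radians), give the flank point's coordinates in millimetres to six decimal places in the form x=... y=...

x=23.199839 y=1.148088

pitch radius r_p = m·N/2 = 2.286·19/2 = 21.717000
base radius r_b = r_p·cos α = 21.717000·cos 21.040° = 20.269128
roll angle φ = 32.070° = 0.55972709 rad
x = r_b·(cos φ + φ·sin φ) = 20.269128·(0.84740004 + 0.55972709·0.53095495) = 23.199839
y = r_b·(sin φ − φ·cos φ) = 20.269128·(0.53095495 − 0.55972709·0.84740004) = 1.148088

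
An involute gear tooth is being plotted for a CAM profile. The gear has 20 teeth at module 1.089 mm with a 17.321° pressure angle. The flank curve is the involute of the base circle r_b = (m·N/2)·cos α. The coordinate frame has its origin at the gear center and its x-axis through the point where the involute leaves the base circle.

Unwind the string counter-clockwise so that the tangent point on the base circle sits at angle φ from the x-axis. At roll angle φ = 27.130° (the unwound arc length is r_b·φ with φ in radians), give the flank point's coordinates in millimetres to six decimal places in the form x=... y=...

x=11.497099 y=0.359720

pitch radius r_p = m·N/2 = 1.089·20/2 = 10.890000
base radius r_b = r_p·cos α = 10.890000·cos 17.321° = 10.396157
roll angle φ = 27.130° = 0.47350783 rad
x = r_b·(cos φ + φ·sin φ) = 10.396157·(0.88997416 + 0.47350783·0.45601096) = 11.497099
y = r_b·(sin φ − φ·cos φ) = 10.396157·(0.45601096 − 0.47350783·0.88997416) = 0.359720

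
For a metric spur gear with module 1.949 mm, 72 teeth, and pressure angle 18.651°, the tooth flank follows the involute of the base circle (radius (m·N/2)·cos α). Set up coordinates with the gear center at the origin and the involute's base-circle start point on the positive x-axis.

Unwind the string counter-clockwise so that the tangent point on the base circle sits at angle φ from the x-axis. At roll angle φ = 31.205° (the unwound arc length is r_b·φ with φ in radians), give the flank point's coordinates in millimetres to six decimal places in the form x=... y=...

x=75.619694 y=3.474821

pitch radius r_p = m·N/2 = 1.949·72/2 = 70.164000
base radius r_b = r_p·cos α = 70.164000·cos 18.651° = 66.479276
roll angle φ = 31.205° = 0.54462999 rad
x = r_b·(cos φ + φ·sin φ) = 66.479276·(0.85531905 + 0.54462999·0.51810165) = 75.619694
y = r_b·(sin φ − φ·cos φ) = 66.479276·(0.51810165 − 0.54462999·0.85531905) = 3.474821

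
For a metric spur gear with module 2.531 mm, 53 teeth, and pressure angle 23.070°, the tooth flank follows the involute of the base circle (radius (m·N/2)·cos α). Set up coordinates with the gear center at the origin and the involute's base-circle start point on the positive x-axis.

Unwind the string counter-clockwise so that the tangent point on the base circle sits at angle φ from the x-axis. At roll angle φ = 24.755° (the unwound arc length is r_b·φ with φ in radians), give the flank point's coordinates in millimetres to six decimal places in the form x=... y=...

pitch radius r_p = m·N/2 = 2.531·53/2 = 67.071500
base radius r_b = r_p·cos α = 67.071500·cos 23.070° = 61.707577
roll angle φ = 24.755° = 0.43205626 rad
x = r_b·(cos φ + φ·sin φ) = 61.707577·(0.90810664 + 0.43205626·0.41873899) = 67.201121
y = r_b·(sin φ − φ·cos φ) = 61.707577·(0.41873899 − 0.43205626·0.90810664) = 1.628206

x=67.201121 y=1.628206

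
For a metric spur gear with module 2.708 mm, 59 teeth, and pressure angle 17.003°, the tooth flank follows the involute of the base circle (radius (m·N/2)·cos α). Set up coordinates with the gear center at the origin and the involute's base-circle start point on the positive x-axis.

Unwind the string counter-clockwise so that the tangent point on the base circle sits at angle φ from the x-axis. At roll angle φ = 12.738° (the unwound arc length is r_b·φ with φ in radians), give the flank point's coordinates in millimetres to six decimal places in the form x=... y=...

x=78.258810 y=0.278437

pitch radius r_p = m·N/2 = 2.708·59/2 = 79.886000
base radius r_b = r_p·cos α = 79.886000·cos 17.003° = 76.394139
roll angle φ = 12.738° = 0.22232004 rad
x = r_b·(cos φ + φ·sin φ) = 76.394139·(0.97538852 + 0.22232004·0.22049315) = 78.258810
y = r_b·(sin φ − φ·cos φ) = 76.394139·(0.22049315 − 0.22232004·0.97538852) = 0.278437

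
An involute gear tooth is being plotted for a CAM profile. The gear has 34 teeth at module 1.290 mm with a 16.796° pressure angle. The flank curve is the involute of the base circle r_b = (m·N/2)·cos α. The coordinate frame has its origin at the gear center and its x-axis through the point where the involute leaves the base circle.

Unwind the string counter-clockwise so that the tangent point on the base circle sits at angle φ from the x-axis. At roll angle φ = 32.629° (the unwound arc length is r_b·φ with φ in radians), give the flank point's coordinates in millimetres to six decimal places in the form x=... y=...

x=24.127744 y=1.251055

pitch radius r_p = m·N/2 = 1.290·34/2 = 21.930000
base radius r_b = r_p·cos α = 21.930000·cos 16.796° = 20.994459
roll angle φ = 32.629° = 0.56948348 rad
x = r_b·(cos φ + φ·sin φ) = 20.994459·(0.84217959 + 0.56948348·0.53919712) = 24.127744
y = r_b·(sin φ − φ·cos φ) = 20.994459·(0.53919712 − 0.56948348·0.84217959) = 1.251055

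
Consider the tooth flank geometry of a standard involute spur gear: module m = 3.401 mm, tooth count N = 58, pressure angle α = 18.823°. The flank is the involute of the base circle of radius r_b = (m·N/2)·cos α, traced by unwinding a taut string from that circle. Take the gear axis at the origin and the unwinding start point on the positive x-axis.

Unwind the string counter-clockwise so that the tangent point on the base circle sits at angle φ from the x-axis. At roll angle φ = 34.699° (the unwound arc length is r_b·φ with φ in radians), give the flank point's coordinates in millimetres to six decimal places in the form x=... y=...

pitch radius r_p = m·N/2 = 3.401·58/2 = 98.629000
base radius r_b = r_p·cos α = 98.629000·cos 18.823° = 93.354303
roll angle φ = 34.699° = 0.60561180 rad
x = r_b·(cos φ + φ·sin φ) = 93.354303·(0.82215398 + 0.60561180·0.56926517) = 108.935853
y = r_b·(sin φ − φ·cos φ) = 93.354303·(0.56926517 − 0.60561180·0.82215398) = 6.661672

x=108.935853 y=6.661672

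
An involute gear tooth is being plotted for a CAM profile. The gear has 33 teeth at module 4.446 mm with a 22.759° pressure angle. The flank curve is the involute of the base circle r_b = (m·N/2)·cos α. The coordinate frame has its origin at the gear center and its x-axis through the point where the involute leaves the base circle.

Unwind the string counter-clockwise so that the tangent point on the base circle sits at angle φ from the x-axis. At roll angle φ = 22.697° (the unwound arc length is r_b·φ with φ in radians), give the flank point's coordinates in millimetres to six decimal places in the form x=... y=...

x=72.748631 y=1.379863

pitch radius r_p = m·N/2 = 4.446·33/2 = 73.359000
base radius r_b = r_p·cos α = 73.359000·cos 22.759° = 67.647284
roll angle φ = 22.697° = 0.39613738 rad
x = r_b·(cos φ + φ·sin φ) = 67.647284·(0.92255829 + 0.39613738·0.38585774) = 72.748631
y = r_b·(sin φ − φ·cos φ) = 67.647284·(0.38585774 − 0.39613738·0.92255829) = 1.379863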